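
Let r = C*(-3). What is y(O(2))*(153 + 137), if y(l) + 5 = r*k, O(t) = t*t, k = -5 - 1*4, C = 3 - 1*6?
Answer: -24940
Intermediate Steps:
C = -3 (C = 3 - 6 = -3)
k = -9 (k = -5 - 4 = -9)
r = 9 (r = -3*(-3) = 9)
O(t) = t**2
y(l) = -86 (y(l) = -5 + 9*(-9) = -5 - 81 = -86)
y(O(2))*(153 + 137) = -86*(153 + 137) = -86*290 = -24940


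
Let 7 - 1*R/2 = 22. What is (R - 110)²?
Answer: 19600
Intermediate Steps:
R = -30 (R = 14 - 2*22 = 14 - 44 = -30)
(R - 110)² = (-30 - 110)² = (-140)² = 19600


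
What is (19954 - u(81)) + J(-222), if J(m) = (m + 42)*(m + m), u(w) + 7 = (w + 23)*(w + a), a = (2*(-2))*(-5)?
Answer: 89377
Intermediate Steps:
a = 20 (a = -4*(-5) = 20)
u(w) = -7 + (20 + w)*(23 + w) (u(w) = -7 + (w + 23)*(w + 20) = -7 + (23 + w)*(20 + w) = -7 + (20 + w)*(23 + w))
J(m) = 2*m*(42 + m) (J(m) = (42 + m)*(2*m) = 2*m*(42 + m))
(19954 - u(81)) + J(-222) = (19954 - (453 + 81² + 43*81)) + 2*(-222)*(42 - 222) = (19954 - (453 + 6561 + 3483)) + 2*(-222)*(-180) = (19954 - 1*10497) + 79920 = (19954 - 10497) + 79920 = 9457 + 79920 = 89377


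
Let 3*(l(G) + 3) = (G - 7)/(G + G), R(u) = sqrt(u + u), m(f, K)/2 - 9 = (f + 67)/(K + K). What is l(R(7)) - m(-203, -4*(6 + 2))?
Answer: -301/12 - sqrt(14)/12 ≈ -25.395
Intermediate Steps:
m(f, K) = 18 + (67 + f)/K (m(f, K) = 18 + 2*((f + 67)/(K + K)) = 18 + 2*((67 + f)/((2*K))) = 18 + 2*((67 + f)*(1/(2*K))) = 18 + 2*((67 + f)/(2*K)) = 18 + (67 + f)/K)
R(u) = sqrt(2)*sqrt(u) (R(u) = sqrt(2*u) = sqrt(2)*sqrt(u))
l(G) = -3 + (-7 + G)/(6*G) (l(G) = -3 + ((G - 7)/(G + G))/3 = -3 + ((-7 + G)/((2*G)))/3 = -3 + ((-7 + G)*(1/(2*G)))/3 = -3 + ((-7 + G)/(2*G))/3 = -3 + (-7 + G)/(6*G))
l(R(7)) - m(-203, -4*(6 + 2)) = (-7 - 17*sqrt(2)*sqrt(7))/(6*((sqrt(2)*sqrt(7)))) - (67 - 203 + 18*(-4*(6 + 2)))/((-4*(6 + 2))) = (-7 - 17*sqrt(14))/(6*(sqrt(14))) - (67 - 203 + 18*(-4*8))/((-4*8)) = (sqrt(14)/14)*(-7 - 17*sqrt(14))/6 - (67 - 203 + 18*(-32))/(-32) = sqrt(14)*(-7 - 17*sqrt(14))/84 - (-1)*(67 - 203 - 576)/32 = sqrt(14)*(-7 - 17*sqrt(14))/84 - (-1)*(-712)/32 = sqrt(14)*(-7 - 17*sqrt(14))/84 - 1*89/4 = sqrt(14)*(-7 - 17*sqrt(14))/84 - 89/4 = -89/4 + sqrt(14)*(-7 - 17*sqrt(14))/84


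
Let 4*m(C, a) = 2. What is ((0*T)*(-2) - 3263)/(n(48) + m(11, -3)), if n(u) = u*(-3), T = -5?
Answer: 6526/287 ≈ 22.739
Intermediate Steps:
m(C, a) = ½ (m(C, a) = (¼)*2 = ½)
n(u) = -3*u
((0*T)*(-2) - 3263)/(n(48) + m(11, -3)) = ((0*(-5))*(-2) - 3263)/(-3*48 + ½) = (0*(-2) - 3263)/(-144 + ½) = (0 - 3263)/(-287/2) = -3263*(-2/287) = 6526/287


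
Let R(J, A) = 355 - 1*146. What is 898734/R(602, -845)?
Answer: 898734/209 ≈ 4300.2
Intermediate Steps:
R(J, A) = 209 (R(J, A) = 355 - 146 = 209)
898734/R(602, -845) = 898734/209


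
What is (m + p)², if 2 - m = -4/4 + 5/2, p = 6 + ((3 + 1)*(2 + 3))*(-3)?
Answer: 11449/4 ≈ 2862.3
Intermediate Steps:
p = -54 (p = 6 + (4*5)*(-3) = 6 + 20*(-3) = 6 - 60 = -54)
m = ½ (m = 2 - (-4/4 + 5/2) = 2 - (-4*¼ + 5*(½)) = 2 - (-1 + 5/2) = 2 - 1*3/2 = 2 - 3/2 = ½ ≈ 0.50000)
(m + p)² = (½ - 54)² = (-107/2)² = 11449/4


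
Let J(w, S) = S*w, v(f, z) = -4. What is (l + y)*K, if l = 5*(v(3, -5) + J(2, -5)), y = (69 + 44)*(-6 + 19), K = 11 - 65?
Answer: -75546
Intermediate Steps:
K = -54
y = 1469 (y = 113*13 = 1469)
l = -70 (l = 5*(-4 - 5*2) = 5*(-4 - 10) = 5*(-14) = -70)
(l + y)*K = (-70 + 1469)*(-54) = 1399*(-54) = -75546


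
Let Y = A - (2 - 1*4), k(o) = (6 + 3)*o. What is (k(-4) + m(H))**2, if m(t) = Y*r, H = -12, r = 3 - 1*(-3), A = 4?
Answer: 0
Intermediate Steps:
k(o) = 9*o
r = 6 (r = 3 + 3 = 6)
Y = 6 (Y = 4 - (2 - 1*4) = 4 - (2 - 4) = 4 - 1*(-2) = 4 + 2 = 6)
m(t) = 36 (m(t) = 6*6 = 36)
(k(-4) + m(H))**2 = (9*(-4) + 36)**2 = (-36 + 36)**2 = 0**2 = 0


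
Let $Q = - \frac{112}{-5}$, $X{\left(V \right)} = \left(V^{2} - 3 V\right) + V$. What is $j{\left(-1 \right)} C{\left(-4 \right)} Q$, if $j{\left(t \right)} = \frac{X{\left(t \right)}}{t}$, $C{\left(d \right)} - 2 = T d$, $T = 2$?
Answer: $\frac{2016}{5} \approx 403.2$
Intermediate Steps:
$X{\left(V \right)} = V^{2} - 2 V$
$C{\left(d \right)} = 2 + 2 d$
$j{\left(t \right)} = -2 + t$ ($j{\left(t \right)} = \frac{t \left(-2 + t\right)}{t} = -2 + t$)
$Q = \frac{112}{5}$ ($Q = \left(-112\right) \left(- \frac{1}{5}\right) = \frac{112}{5} \approx 22.4$)
$j{\left(-1 \right)} C{\left(-4 \right)} Q = \left(-2 - 1\right) \left(2 + 2 \left(-4\right)\right) \frac{112}{5} = - 3 \left(2 - 8\right) \frac{112}{5} = \left(-3\right) \left(-6\right) \frac{112}{5} = 18 \cdot \frac{112}{5} = \frac{2016}{5}$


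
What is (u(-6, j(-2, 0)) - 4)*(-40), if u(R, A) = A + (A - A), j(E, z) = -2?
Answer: 240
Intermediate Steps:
u(R, A) = A (u(R, A) = A + 0 = A)
(u(-6, j(-2, 0)) - 4)*(-40) = (-2 - 4)*(-40) = -6*(-40) = 240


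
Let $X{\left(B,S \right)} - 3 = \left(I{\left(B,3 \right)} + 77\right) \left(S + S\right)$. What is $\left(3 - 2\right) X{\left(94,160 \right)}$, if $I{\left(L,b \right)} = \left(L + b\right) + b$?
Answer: $56643$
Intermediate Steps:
$I{\left(L,b \right)} = L + 2 b$
$X{\left(B,S \right)} = 3 + 2 S \left(83 + B\right)$ ($X{\left(B,S \right)} = 3 + \left(\left(B + 2 \cdot 3\right) + 77\right) \left(S + S\right) = 3 + \left(\left(B + 6\right) + 77\right) 2 S = 3 + \left(\left(6 + B\right) + 77\right) 2 S = 3 + \left(83 + B\right) 2 S = 3 + 2 S \left(83 + B\right)$)
$\left(3 - 2\right) X{\left(94,160 \right)} = \left(3 - 2\right) \left(3 + 166 \cdot 160 + 2 \cdot 94 \cdot 160\right) = 1 \left(3 + 26560 + 30080\right) = 1 \cdot 56643 = 56643$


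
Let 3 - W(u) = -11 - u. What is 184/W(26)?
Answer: 23/5 ≈ 4.6000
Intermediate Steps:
W(u) = 14 + u (W(u) = 3 - (-11 - u) = 3 + (11 + u) = 14 + u)
184/W(26) = 184/(14 + 26) = 184/40 = 184*(1/40) = 23/5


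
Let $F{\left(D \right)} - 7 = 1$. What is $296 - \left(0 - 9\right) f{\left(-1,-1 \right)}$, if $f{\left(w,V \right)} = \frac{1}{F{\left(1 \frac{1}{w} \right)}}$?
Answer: $\frac{2377}{8} \approx 297.13$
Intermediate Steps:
$F{\left(D \right)} = 8$ ($F{\left(D \right)} = 7 + 1 = 8$)
$f{\left(w,V \right)} = \frac{1}{8}$
$296 - \left(0 - 9\right) f{\left(-1,-1 \right)} = 296 - \left(0 - 9\right) \frac{1}{8} = 296 - \left(-9\right) \frac{1}{8} = 296 - - \frac{9}{8} = 296 + \frac{9}{8} = \frac{2377}{8}$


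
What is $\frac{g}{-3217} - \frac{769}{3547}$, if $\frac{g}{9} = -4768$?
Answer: $\frac{149734991}{11410699} \approx 13.122$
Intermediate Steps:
$g = -42912$ ($g = 9 \left(-4768\right) = -42912$)
$\frac{g}{-3217} - \frac{769}{3547} = - \frac{42912}{-3217} - \frac{769}{3547} = \left(-42912\right) \left(- \frac{1}{3217}\right) - \frac{769}{3547} = \frac{42912}{3217} - \frac{769}{3547} = \frac{149734991}{11410699}$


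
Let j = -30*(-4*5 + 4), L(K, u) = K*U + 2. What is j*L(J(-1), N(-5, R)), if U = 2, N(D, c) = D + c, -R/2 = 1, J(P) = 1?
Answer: 1920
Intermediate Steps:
R = -2 (R = -2*1 = -2)
L(K, u) = 2 + 2*K (L(K, u) = K*2 + 2 = 2*K + 2 = 2 + 2*K)
j = 480 (j = -30*(-20 + 4) = -30*(-16) = 480)
j*L(J(-1), N(-5, R)) = 480*(2 + 2*1) = 480*(2 + 2) = 480*4 = 1920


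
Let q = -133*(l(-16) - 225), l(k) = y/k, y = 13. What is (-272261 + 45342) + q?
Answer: -3150175/16 ≈ -1.9689e+5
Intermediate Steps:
l(k) = 13/k
q = 480529/16 (q = -133*(13/(-16) - 225) = -133*(13*(-1/16) - 225) = -133*(-13/16 - 225) = -133*(-3613/16) = 480529/16 ≈ 30033.)
(-272261 + 45342) + q = (-272261 + 45342) + 480529/16 = -226919 + 480529/16 = -3150175/16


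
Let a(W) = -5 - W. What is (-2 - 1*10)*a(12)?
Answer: 204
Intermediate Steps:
(-2 - 1*10)*a(12) = (-2 - 1*10)*(-5 - 1*12) = (-2 - 10)*(-5 - 12) = -12*(-17) = 204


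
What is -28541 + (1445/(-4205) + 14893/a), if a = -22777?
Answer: -546735005803/19155457 ≈ -28542.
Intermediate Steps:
-28541 + (1445/(-4205) + 14893/a) = -28541 + (1445/(-4205) + 14893/(-22777)) = -28541 + (1445*(-1/4205) + 14893*(-1/22777)) = -28541 + (-289/841 - 14893/22777) = -28541 - 19107566/19155457 = -546735005803/19155457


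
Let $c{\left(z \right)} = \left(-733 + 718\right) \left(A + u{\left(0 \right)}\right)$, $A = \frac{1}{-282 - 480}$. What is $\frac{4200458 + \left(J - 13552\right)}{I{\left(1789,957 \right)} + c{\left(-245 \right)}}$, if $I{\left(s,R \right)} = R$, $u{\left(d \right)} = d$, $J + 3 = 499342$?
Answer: $\frac{1190306230}{243083} \approx 4896.7$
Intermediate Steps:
$J = 499339$ ($J = -3 + 499342 = 499339$)
$A = - \frac{1}{762}$ ($A = \frac{1}{-762} = - \frac{1}{762} \approx -0.0013123$)
$c{\left(z \right)} = \frac{5}{254}$ ($c{\left(z \right)} = \left(-733 + 718\right) \left(- \frac{1}{762} + 0\right) = \left(-15\right) \left(- \frac{1}{762}\right) = \frac{5}{254}$)
$\frac{4200458 + \left(J - 13552\right)}{I{\left(1789,957 \right)} + c{\left(-245 \right)}} = \frac{4200458 + \left(499339 - 13552\right)}{957 + \frac{5}{254}} = \frac{4200458 + \left(499339 - 13552\right)}{\frac{243083}{254}} = \left(4200458 + 485787\right) \frac{254}{243083} = 4686245 \cdot \frac{254}{243083} = \frac{1190306230}{243083}$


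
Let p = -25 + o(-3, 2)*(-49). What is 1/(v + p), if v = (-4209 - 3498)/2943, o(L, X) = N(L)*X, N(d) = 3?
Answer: -981/315508 ≈ -0.0031093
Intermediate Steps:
o(L, X) = 3*X
v = -2569/981 (v = -7707*1/2943 = -2569/981 ≈ -2.6188)
p = -319 (p = -25 + (3*2)*(-49) = -25 + 6*(-49) = -25 - 294 = -319)
1/(v + p) = 1/(-2569/981 - 319) = 1/(-315508/981) = -981/315508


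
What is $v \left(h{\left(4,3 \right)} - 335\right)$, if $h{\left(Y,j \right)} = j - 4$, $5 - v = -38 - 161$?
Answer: $-68544$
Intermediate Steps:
$v = 204$ ($v = 5 - \left(-38 - 161\right) = 5 - -199 = 5 + 199 = 204$)
$h{\left(Y,j \right)} = -4 + j$
$v \left(h{\left(4,3 \right)} - 335\right) = 204 \left(\left(-4 + 3\right) - 335\right) = 204 \left(-1 - 335\right) = 204 \left(-336\right) = -68544$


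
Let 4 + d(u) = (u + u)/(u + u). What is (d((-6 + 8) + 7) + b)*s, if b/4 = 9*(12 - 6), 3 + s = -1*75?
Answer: -16614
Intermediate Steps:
s = -78 (s = -3 - 1*75 = -3 - 75 = -78)
b = 216 (b = 4*(9*(12 - 6)) = 4*(9*6) = 4*54 = 216)
d(u) = -3 (d(u) = -4 + (u + u)/(u + u) = -4 + (2*u)/((2*u)) = -4 + (2*u)*(1/(2*u)) = -4 + 1 = -3)
(d((-6 + 8) + 7) + b)*s = (-3 + 216)*(-78) = 213*(-78) = -16614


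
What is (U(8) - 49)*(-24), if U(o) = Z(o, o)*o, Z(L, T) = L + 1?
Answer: -552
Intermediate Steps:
Z(L, T) = 1 + L
U(o) = o*(1 + o) (U(o) = (1 + o)*o = o*(1 + o))
(U(8) - 49)*(-24) = (8*(1 + 8) - 49)*(-24) = (8*9 - 49)*(-24) = (72 - 49)*(-24) = 23*(-24) = -552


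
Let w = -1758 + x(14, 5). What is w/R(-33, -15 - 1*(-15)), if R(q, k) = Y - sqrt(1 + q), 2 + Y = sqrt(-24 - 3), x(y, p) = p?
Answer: 1753/(2 - 3*I*sqrt(3) + 4*I*sqrt(2)) ≈ 832.33 - 191.73*I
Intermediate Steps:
Y = -2 + 3*I*sqrt(3) (Y = -2 + sqrt(-24 - 3) = -2 + sqrt(-27) = -2 + 3*I*sqrt(3) ≈ -2.0 + 5.1962*I)
R(q, k) = -2 - sqrt(1 + q) + 3*I*sqrt(3) (R(q, k) = (-2 + 3*I*sqrt(3)) - sqrt(1 + q) = -2 - sqrt(1 + q) + 3*I*sqrt(3))
w = -1753 (w = -1758 + 5 = -1753)
w/R(-33, -15 - 1*(-15)) = -1753/(-2 - sqrt(1 - 33) + 3*I*sqrt(3)) = -1753/(-2 - sqrt(-32) + 3*I*sqrt(3)) = -1753/(-2 - 4*I*sqrt(2) + 3*I*sqrt(3))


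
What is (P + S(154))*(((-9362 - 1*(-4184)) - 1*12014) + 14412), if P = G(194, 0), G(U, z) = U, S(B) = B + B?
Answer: -1395560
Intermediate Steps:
S(B) = 2*B
P = 194
(P + S(154))*(((-9362 - 1*(-4184)) - 1*12014) + 14412) = (194 + 2*154)*(((-9362 - 1*(-4184)) - 1*12014) + 14412) = (194 + 308)*(((-9362 + 4184) - 12014) + 14412) = 502*((-5178 - 12014) + 14412) = 502*(-17192 + 14412) = 502*(-2780) = -1395560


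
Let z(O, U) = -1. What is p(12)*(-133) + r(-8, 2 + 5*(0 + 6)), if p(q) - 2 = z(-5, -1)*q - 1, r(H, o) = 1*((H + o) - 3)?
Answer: 1484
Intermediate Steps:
r(H, o) = -3 + H + o (r(H, o) = 1*(-3 + H + o) = -3 + H + o)
p(q) = 1 - q (p(q) = 2 + (-q - 1) = 2 + (-1 - q) = 1 - q)
p(12)*(-133) + r(-8, 2 + 5*(0 + 6)) = (1 - 1*12)*(-133) + (-3 - 8 + (2 + 5*(0 + 6))) = (1 - 12)*(-133) + (-3 - 8 + (2 + 5*6)) = -11*(-133) + (-3 - 8 + (2 + 30)) = 1463 + (-3 - 8 + 32) = 1463 + 21 = 1484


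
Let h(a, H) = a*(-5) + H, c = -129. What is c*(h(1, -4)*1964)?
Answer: 2280204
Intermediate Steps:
h(a, H) = H - 5*a (h(a, H) = -5*a + H = H - 5*a)
c*(h(1, -4)*1964) = -129*(-4 - 5*1)*1964 = -129*(-4 - 5)*1964 = -(-1161)*1964 = -129*(-17676) = 2280204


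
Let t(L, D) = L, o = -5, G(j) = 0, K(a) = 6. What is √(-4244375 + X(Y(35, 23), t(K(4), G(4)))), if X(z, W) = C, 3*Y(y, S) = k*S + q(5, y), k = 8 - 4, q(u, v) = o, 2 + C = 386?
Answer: I*√4243991 ≈ 2060.1*I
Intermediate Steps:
C = 384 (C = -2 + 386 = 384)
q(u, v) = -5
k = 4
Y(y, S) = -5/3 + 4*S/3 (Y(y, S) = (4*S - 5)/3 = (-5 + 4*S)/3 = -5/3 + 4*S/3)
X(z, W) = 384
√(-4244375 + X(Y(35, 23), t(K(4), G(4)))) = √(-4244375 + 384) = √(-4243991) = I*√4243991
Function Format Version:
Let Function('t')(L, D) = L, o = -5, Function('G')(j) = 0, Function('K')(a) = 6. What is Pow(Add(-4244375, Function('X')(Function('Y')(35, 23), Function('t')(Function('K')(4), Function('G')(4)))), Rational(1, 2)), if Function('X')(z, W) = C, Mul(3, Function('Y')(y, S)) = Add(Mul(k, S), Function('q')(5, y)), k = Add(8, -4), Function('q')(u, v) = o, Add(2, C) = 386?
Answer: Mul(I, Pow(4243991, Rational(1, 2))) ≈ Mul(2060.1, I)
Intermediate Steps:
C = 384 (C = Add(-2, 386) = 384)
Function('q')(u, v) = -5
k = 4
Function('Y')(y, S) = Add(Rational(-5, 3), Mul(Rational(4, 3), S)) (Function('Y')(y, S) = Mul(Rational(1, 3), Add(Mul(4, S), -5)) = Mul(Rational(1, 3), Add(-5, Mul(4, S))) = Add(Rational(-5, 3), Mul(Rational(4, 3), S)))
Function('X')(z, W) = 384
Pow(Add(-4244375, Function('X')(Function('Y')(35, 23), Function('t')(Function('K')(4), Function('G')(4)))), Rational(1, 2)) = Pow(Add(-4244375, 384), Rational(1, 2)) = Pow(-4243991, Rational(1, 2)) = Mul(I, Pow(4243991, Rational(1, 2)))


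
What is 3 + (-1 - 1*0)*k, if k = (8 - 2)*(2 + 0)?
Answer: -9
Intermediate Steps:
k = 12 (k = 6*2 = 12)
3 + (-1 - 1*0)*k = 3 + (-1 - 1*0)*12 = 3 + (-1 + 0)*12 = 3 - 1*12 = 3 - 12 = -9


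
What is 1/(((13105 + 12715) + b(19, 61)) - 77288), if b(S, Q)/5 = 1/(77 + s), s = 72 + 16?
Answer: -33/1698443 ≈ -1.9430e-5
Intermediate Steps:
s = 88
b(S, Q) = 1/33 (b(S, Q) = 5/(77 + 88) = 5/165 = 5*(1/165) = 1/33)
1/(((13105 + 12715) + b(19, 61)) - 77288) = 1/(((13105 + 12715) + 1/33) - 77288) = 1/((25820 + 1/33) - 77288) = 1/(852061/33 - 77288) = 1/(-1698443/33) = -33/1698443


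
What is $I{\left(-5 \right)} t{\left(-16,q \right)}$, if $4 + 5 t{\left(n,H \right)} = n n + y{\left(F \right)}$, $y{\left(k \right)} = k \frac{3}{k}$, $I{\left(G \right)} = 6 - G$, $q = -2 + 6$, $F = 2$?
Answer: $561$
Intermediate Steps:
$q = 4$
$y{\left(k \right)} = 3$
$t{\left(n,H \right)} = - \frac{1}{5} + \frac{n^{2}}{5}$ ($t{\left(n,H \right)} = - \frac{4}{5} + \frac{n n + 3}{5} = - \frac{4}{5} + \frac{n^{2} + 3}{5} = - \frac{4}{5} + \frac{3 + n^{2}}{5} = - \frac{4}{5} + \left(\frac{3}{5} + \frac{n^{2}}{5}\right) = - \frac{1}{5} + \frac{n^{2}}{5}$)
$I{\left(-5 \right)} t{\left(-16,q \right)} = \left(6 - -5\right) \left(- \frac{1}{5} + \frac{\left(-16\right)^{2}}{5}\right) = \left(6 + 5\right) \left(- \frac{1}{5} + \frac{1}{5} \cdot 256\right) = 11 \left(- \frac{1}{5} + \frac{256}{5}\right) = 11 \cdot 51 = 561$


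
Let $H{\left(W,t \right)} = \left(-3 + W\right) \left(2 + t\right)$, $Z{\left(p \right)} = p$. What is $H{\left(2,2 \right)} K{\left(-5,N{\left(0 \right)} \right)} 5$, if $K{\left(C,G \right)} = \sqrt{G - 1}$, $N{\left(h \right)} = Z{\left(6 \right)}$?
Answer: $- 20 \sqrt{5} \approx -44.721$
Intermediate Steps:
$N{\left(h \right)} = 6$
$K{\left(C,G \right)} = \sqrt{-1 + G}$
$H{\left(2,2 \right)} K{\left(-5,N{\left(0 \right)} \right)} 5 = \left(-6 - 6 + 2 \cdot 2 + 2 \cdot 2\right) \sqrt{-1 + 6} \cdot 5 = \left(-6 - 6 + 4 + 4\right) \sqrt{5} \cdot 5 = - 4 \sqrt{5} \cdot 5 = - 20 \sqrt{5}$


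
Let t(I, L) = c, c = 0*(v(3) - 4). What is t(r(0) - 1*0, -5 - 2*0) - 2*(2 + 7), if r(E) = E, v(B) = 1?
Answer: -18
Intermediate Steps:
c = 0 (c = 0*(1 - 4) = 0*(-3) = 0)
t(I, L) = 0
t(r(0) - 1*0, -5 - 2*0) - 2*(2 + 7) = 0 - 2*(2 + 7) = 0 - 2*9 = 0 - 18 = -18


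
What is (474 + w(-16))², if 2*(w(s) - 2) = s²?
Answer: 364816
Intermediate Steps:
w(s) = 2 + s²/2
(474 + w(-16))² = (474 + (2 + (½)*(-16)²))² = (474 + (2 + (½)*256))² = (474 + (2 + 128))² = (474 + 130)² = 604² = 364816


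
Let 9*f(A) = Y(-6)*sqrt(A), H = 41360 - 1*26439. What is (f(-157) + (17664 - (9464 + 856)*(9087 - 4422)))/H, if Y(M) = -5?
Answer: -48125136/14921 - 5*I*sqrt(157)/134289 ≈ -3225.3 - 0.00046653*I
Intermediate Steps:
H = 14921 (H = 41360 - 26439 = 14921)
f(A) = -5*sqrt(A)/9 (f(A) = (-5*sqrt(A))/9 = -5*sqrt(A)/9)
(f(-157) + (17664 - (9464 + 856)*(9087 - 4422)))/H = (-5*I*sqrt(157)/9 + (17664 - (9464 + 856)*(9087 - 4422)))/14921 = (-5*I*sqrt(157)/9 + (17664 - 10320*4665))*(1/14921) = (-5*I*sqrt(157)/9 + (17664 - 1*48142800))*(1/14921) = (-5*I*sqrt(157)/9 + (17664 - 48142800))*(1/14921) = (-5*I*sqrt(157)/9 - 48125136)*(1/14921) = (-48125136 - 5*I*sqrt(157)/9)*(1/14921) = -48125136/14921 - 5*I*sqrt(157)/134289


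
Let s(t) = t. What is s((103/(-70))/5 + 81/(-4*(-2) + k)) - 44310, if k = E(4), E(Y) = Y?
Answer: -31012481/700 ≈ -44304.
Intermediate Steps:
k = 4
s((103/(-70))/5 + 81/(-4*(-2) + k)) - 44310 = ((103/(-70))/5 + 81/(-4*(-2) + 4)) - 44310 = ((103*(-1/70))*(1/5) + 81/(8 + 4)) - 44310 = (-103/70*1/5 + 81/12) - 44310 = (-103/350 + 81*(1/12)) - 44310 = (-103/350 + 27/4) - 44310 = 4519/700 - 44310 = -31012481/700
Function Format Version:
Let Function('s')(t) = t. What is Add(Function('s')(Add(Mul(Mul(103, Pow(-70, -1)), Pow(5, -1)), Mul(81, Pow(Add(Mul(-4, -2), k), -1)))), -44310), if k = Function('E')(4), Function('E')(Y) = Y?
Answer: Rational(-31012481, 700) ≈ -44304.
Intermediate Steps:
k = 4
Add(Function('s')(Add(Mul(Mul(103, Pow(-70, -1)), Pow(5, -1)), Mul(81, Pow(Add(Mul(-4, -2), k), -1)))), -44310) = Add(Add(Mul(Mul(103, Pow(-70, -1)), Pow(5, -1)), Mul(81, Pow(Add(Mul(-4, -2), 4), -1))), -44310) = Add(Add(Mul(Mul(103, Rational(-1, 70)), Rational(1, 5)), Mul(81, Pow(Add(8, 4), -1))), -44310) = Add(Add(Mul(Rational(-103, 70), Rational(1, 5)), Mul(81, Pow(12, -1))), -44310) = Add(Add(Rational(-103, 350), Mul(81, Rational(1, 12))), -44310) = Add(Add(Rational(-103, 350), Rational(27, 4)), -44310) = Add(Rational(4519, 700), -44310) = Rational(-31012481, 700)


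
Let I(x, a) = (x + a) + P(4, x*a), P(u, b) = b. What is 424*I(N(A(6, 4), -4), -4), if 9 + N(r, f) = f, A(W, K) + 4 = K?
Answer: 14840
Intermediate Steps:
A(W, K) = -4 + K
N(r, f) = -9 + f
I(x, a) = a + x + a*x (I(x, a) = (x + a) + x*a = (a + x) + a*x = a + x + a*x)
424*I(N(A(6, 4), -4), -4) = 424*(-4 + (-9 - 4) - 4*(-9 - 4)) = 424*(-4 - 13 - 4*(-13)) = 424*(-4 - 13 + 52) = 424*35 = 14840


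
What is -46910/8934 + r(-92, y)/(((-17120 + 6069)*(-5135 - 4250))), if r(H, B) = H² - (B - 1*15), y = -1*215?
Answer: -2432564472827/463288807545 ≈ -5.2506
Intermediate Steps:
y = -215
r(H, B) = 15 + H² - B (r(H, B) = H² - (B - 15) = H² - (-15 + B) = H² + (15 - B) = 15 + H² - B)
-46910/8934 + r(-92, y)/(((-17120 + 6069)*(-5135 - 4250))) = -46910/8934 + (15 + (-92)² - 1*(-215))/(((-17120 + 6069)*(-5135 - 4250))) = -46910*1/8934 + (15 + 8464 + 215)/((-11051*(-9385))) = -23455/4467 + 8694/103713635 = -2432564472827/463288807545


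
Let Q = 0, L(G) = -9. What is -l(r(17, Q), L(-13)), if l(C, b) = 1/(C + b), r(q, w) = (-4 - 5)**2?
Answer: -1/72 ≈ -0.013889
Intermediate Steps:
r(q, w) = 81 (r(q, w) = (-9)**2 = 81)
-l(r(17, Q), L(-13)) = -1/(81 - 9) = -1/72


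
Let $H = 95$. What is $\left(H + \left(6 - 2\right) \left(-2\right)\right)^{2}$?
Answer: $7569$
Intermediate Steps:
$\left(H + \left(6 - 2\right) \left(-2\right)\right)^{2} = \left(95 + \left(6 - 2\right) \left(-2\right)\right)^{2} = \left(95 + 4 \left(-2\right)\right)^{2} = \left(95 - 8\right)^{2} = 87^{2} = 7569$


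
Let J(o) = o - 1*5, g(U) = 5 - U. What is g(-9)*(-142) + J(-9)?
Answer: -2002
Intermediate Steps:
J(o) = -5 + o (J(o) = o - 5 = -5 + o)
g(-9)*(-142) + J(-9) = (5 - 1*(-9))*(-142) + (-5 - 9) = (5 + 9)*(-142) - 14 = 14*(-142) - 14 = -1988 - 14 = -2002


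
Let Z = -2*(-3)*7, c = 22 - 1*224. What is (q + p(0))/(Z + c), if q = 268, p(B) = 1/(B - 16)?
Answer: -4287/2560 ≈ -1.6746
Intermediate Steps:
c = -202 (c = 22 - 224 = -202)
p(B) = 1/(-16 + B)
Z = 42 (Z = 6*7 = 42)
(q + p(0))/(Z + c) = (268 + 1/(-16 + 0))/(42 - 202) = (268 + 1/(-16))/(-160) = (268 - 1/16)*(-1/160) = (4287/16)*(-1/160) = -4287/2560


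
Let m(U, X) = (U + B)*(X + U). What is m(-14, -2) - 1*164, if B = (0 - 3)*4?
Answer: 252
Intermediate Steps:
B = -12 (B = -3*4 = -12)
m(U, X) = (-12 + U)*(U + X) (m(U, X) = (U - 12)*(X + U) = (-12 + U)*(U + X))
m(-14, -2) - 1*164 = ((-14)² - 12*(-14) - 12*(-2) - 14*(-2)) - 1*164 = (196 + 168 + 24 + 28) - 164 = 416 - 164 = 252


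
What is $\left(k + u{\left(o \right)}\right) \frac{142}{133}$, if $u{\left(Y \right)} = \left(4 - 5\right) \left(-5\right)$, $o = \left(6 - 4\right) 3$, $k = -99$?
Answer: $- \frac{13348}{133} \approx -100.36$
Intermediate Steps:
$o = 6$ ($o = 2 \cdot 3 = 6$)
$u{\left(Y \right)} = 5$ ($u{\left(Y \right)} = \left(-1\right) \left(-5\right) = 5$)
$\left(k + u{\left(o \right)}\right) \frac{142}{133} = \left(-99 + 5\right) \frac{142}{133} = - 94 \cdot 142 \cdot \frac{1}{133} = \left(-94\right) \frac{142}{133} = - \frac{13348}{133}$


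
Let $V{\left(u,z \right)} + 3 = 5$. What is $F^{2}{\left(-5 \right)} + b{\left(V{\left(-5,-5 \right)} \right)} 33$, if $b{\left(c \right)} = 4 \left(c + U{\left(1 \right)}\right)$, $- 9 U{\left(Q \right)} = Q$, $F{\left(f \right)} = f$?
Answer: $\frac{823}{3} \approx 274.33$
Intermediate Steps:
$U{\left(Q \right)} = - \frac{Q}{9}$
$V{\left(u,z \right)} = 2$ ($V{\left(u,z \right)} = -3 + 5 = 2$)
$b{\left(c \right)} = - \frac{4}{9} + 4 c$ ($b{\left(c \right)} = 4 \left(c - \frac{1}{9}\right) = 4 \left(- \frac{1}{9} + c\right) = - \frac{4}{9} + 4 c$)
$F^{2}{\left(-5 \right)} + b{\left(V{\left(-5,-5 \right)} \right)} 33 = \left(-5\right)^{2} + \left(- \frac{4}{9} + 4 \cdot 2\right) 33 = 25 + \left(- \frac{4}{9} + 8\right) 33 = 25 + \frac{68}{9} \cdot 33 = 25 + \frac{748}{3} = \frac{823}{3}$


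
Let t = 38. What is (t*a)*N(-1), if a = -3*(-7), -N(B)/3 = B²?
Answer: -2394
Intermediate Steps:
N(B) = -3*B²
a = 21
(t*a)*N(-1) = (38*21)*(-3*(-1)²) = 798*(-3*1) = 798*(-3) = -2394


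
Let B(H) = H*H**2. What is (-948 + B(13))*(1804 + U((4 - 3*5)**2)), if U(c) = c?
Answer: 2404325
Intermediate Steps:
B(H) = H**3
(-948 + B(13))*(1804 + U((4 - 3*5)**2)) = (-948 + 13**3)*(1804 + (4 - 3*5)**2) = (-948 + 2197)*(1804 + (4 - 15)**2) = 1249*(1804 + (-11)**2) = 1249*(1804 + 121) = 1249*1925 = 2404325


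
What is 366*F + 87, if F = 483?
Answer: 176865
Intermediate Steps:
366*F + 87 = 366*483 + 87 = 176778 + 87 = 176865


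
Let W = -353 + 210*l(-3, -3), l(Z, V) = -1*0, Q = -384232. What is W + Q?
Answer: -384585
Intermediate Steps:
l(Z, V) = 0
W = -353 (W = -353 + 210*0 = -353 + 0 = -353)
W + Q = -353 - 384232 = -384585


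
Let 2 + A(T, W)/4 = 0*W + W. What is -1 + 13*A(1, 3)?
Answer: 51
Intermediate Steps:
A(T, W) = -8 + 4*W (A(T, W) = -8 + 4*(0*W + W) = -8 + 4*(0 + W) = -8 + 4*W)
-1 + 13*A(1, 3) = -1 + 13*(-8 + 4*3) = -1 + 13*(-8 + 12) = -1 + 13*4 = -1 + 52 = 51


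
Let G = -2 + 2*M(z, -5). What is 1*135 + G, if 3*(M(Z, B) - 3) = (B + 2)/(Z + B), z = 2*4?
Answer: 415/3 ≈ 138.33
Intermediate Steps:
z = 8
M(Z, B) = 3 + (2 + B)/(3*(B + Z)) (M(Z, B) = 3 + ((B + 2)/(Z + B))/3 = 3 + ((2 + B)/(B + Z))/3 = 3 + (2 + B)/(3*(B + Z)))
G = 10/3 (G = -2 + 2*((2 + 9*8 + 10*(-5))/(3*(-5 + 8))) = -2 + 2*((⅓)*(2 + 72 - 50)/3) = -2 + 2*((⅓)*(⅓)*24) = -2 + 2*(8/3) = -2 + 16/3 = 10/3 ≈ 3.3333)
1*135 + G = 1*135 + 10/3 = 135 + 10/3 = 415/3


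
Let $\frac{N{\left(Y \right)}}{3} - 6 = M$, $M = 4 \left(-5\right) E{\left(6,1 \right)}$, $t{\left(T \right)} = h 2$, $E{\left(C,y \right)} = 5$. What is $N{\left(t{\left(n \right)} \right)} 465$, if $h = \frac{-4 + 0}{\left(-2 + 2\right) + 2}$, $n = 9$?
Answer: $-131130$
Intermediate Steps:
$h = -2$ ($h = - \frac{4}{0 + 2} = - \frac{4}{2} = \left(-4\right) \frac{1}{2} = -2$)
$t{\left(T \right)} = -4$ ($t{\left(T \right)} = \left(-2\right) 2 = -4$)
$M = -100$ ($M = 4 \left(-5\right) 5 = \left(-20\right) 5 = -100$)
$N{\left(Y \right)} = -282$ ($N{\left(Y \right)} = 18 + 3 \left(-100\right) = 18 - 300 = -282$)
$N{\left(t{\left(n \right)} \right)} 465 = \left(-282\right) 465 = -131130$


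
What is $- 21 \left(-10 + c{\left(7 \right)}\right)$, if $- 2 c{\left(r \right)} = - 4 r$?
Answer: $-84$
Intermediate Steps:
$c{\left(r \right)} = 2 r$ ($c{\left(r \right)} = - \frac{\left(-4\right) r}{2} = 2 r$)
$- 21 \left(-10 + c{\left(7 \right)}\right) = - 21 \left(-10 + 2 \cdot 7\right) = - 21 \left(-10 + 14\right) = \left(-21\right) 4 = -84$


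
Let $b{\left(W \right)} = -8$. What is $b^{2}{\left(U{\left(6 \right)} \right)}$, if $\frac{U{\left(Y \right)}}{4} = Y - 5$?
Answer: $64$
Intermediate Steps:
$U{\left(Y \right)} = -20 + 4 Y$ ($U{\left(Y \right)} = 4 \left(Y - 5\right) = 4 \left(-5 + Y\right) = -20 + 4 Y$)
$b^{2}{\left(U{\left(6 \right)} \right)} = \left(-8\right)^{2} = 64$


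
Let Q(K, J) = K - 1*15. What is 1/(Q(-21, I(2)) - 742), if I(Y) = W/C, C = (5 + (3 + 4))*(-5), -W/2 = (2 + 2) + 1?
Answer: -1/778 ≈ -0.0012853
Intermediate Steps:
W = -10 (W = -2*((2 + 2) + 1) = -2*(4 + 1) = -2*5 = -10)
C = -60 (C = (5 + 7)*(-5) = 12*(-5) = -60)
I(Y) = ⅙ (I(Y) = -10/(-60) = -10*(-1/60) = ⅙)
Q(K, J) = -15 + K (Q(K, J) = K - 15 = -15 + K)
1/(Q(-21, I(2)) - 742) = 1/((-15 - 21) - 742) = 1/(-36 - 742) = 1/(-778) = -1/778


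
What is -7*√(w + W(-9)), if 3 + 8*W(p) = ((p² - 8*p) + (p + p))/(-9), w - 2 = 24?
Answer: -7*√95/2 ≈ -34.114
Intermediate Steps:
w = 26 (w = 2 + 24 = 26)
W(p) = -3/8 - p²/72 + p/12 (W(p) = -3/8 + (((p² - 8*p) + (p + p))/(-9))/8 = -3/8 + (((p² - 8*p) + 2*p)*(-⅑))/8 = -3/8 + ((p² - 6*p)*(-⅑))/8 = -3/8 + (-p²/9 + 2*p/3)/8 = -3/8 + (-p²/72 + p/12) = -3/8 - p²/72 + p/12)
-7*√(w + W(-9)) = -7*√(26 + (-3/8 - 1/72*(-9)² + (1/12)*(-9))) = -7*√(26 + (-3/8 - 1/72*81 - ¾)) = -7*√(26 + (-3/8 - 9/8 - ¾)) = -7*√(26 - 9/4) = -7*√95/2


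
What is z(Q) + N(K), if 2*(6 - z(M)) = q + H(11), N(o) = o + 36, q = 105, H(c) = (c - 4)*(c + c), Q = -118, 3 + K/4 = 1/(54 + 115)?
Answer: -33623/338 ≈ -99.476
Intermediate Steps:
K = -2024/169 (K = -12 + 4/(54 + 115) = -12 + 4/169 = -2024/169 ≈ -11.976)
H(c) = 2*c*(-4 + c) (H(c) = (-4 + c)*(2*c) = 2*c*(-4 + c))
N(o) = 36 + o
z(M) = -247/2 (z(M) = 6 - (105 + 2*11*(-4 + 11))/2 = 6 - (105 + 2*11*7)/2 = 6 - (105 + 154)/2 = 6 - 1/2*259 = 6 - 259/2 = -247/2)
z(Q) + N(K) = -247/2 + (36 - 2024/169) = -247/2 + 4060/169 = -33623/338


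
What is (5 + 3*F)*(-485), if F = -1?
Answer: -970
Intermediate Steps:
(5 + 3*F)*(-485) = (5 + 3*(-1))*(-485) = (5 - 3)*(-485) = 2*(-485) = -970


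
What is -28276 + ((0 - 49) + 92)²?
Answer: -26427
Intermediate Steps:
-28276 + ((0 - 49) + 92)² = -28276 + (-49 + 92)² = -28276 + 43² = -28276 + 1849 = -26427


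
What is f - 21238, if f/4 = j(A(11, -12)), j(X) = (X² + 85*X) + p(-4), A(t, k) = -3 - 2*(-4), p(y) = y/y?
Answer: -19434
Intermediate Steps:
p(y) = 1
A(t, k) = 5 (A(t, k) = -3 + 8 = 5)
j(X) = 1 + X² + 85*X (j(X) = (X² + 85*X) + 1 = 1 + X² + 85*X)
f = 1804 (f = 4*(1 + 5² + 85*5) = 4*(1 + 25 + 425) = 4*451 = 1804)
f - 21238 = 1804 - 21238 = -19434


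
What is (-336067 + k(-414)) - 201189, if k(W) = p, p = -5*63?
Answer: -537571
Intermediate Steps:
p = -315
k(W) = -315
(-336067 + k(-414)) - 201189 = (-336067 - 315) - 201189 = -336382 - 201189 = -537571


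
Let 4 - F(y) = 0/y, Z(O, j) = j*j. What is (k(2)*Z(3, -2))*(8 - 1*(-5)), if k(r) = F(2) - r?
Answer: 104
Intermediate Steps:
Z(O, j) = j²
F(y) = 4 (F(y) = 4 - 0/y = 4 - 1*0 = 4 + 0 = 4)
k(r) = 4 - r
(k(2)*Z(3, -2))*(8 - 1*(-5)) = ((4 - 1*2)*(-2)²)*(8 - 1*(-5)) = ((4 - 2)*4)*(8 + 5) = (2*4)*13 = 8*13 = 104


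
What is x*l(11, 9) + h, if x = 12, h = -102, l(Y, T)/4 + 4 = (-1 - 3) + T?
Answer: -54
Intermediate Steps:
l(Y, T) = -32 + 4*T (l(Y, T) = -16 + 4*((-1 - 3) + T) = -16 + 4*(-4 + T) = -16 + (-16 + 4*T) = -32 + 4*T)
x*l(11, 9) + h = 12*(-32 + 4*9) - 102 = 12*(-32 + 36) - 102 = 12*4 - 102 = 48 - 102 = -54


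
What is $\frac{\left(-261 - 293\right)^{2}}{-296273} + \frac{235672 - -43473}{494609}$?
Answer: $- \frac{69100289259}{146539292257} \approx -0.47155$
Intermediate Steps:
$\frac{\left(-261 - 293\right)^{2}}{-296273} + \frac{235672 - -43473}{494609} = \left(-554\right)^{2} \left(- \frac{1}{296273}\right) + \left(235672 + 43473\right) \frac{1}{494609} = 306916 \left(- \frac{1}{296273}\right) + 279145 \cdot \frac{1}{494609} = - \frac{306916}{296273} + \frac{279145}{494609} = - \frac{69100289259}{146539292257}$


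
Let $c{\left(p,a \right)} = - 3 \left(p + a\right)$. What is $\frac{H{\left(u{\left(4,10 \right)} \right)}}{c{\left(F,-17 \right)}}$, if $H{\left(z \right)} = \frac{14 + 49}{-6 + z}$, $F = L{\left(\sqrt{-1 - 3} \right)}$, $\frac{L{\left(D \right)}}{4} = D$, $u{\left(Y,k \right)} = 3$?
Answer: $- \frac{119}{353} - \frac{56 i}{353} \approx -0.33711 - 0.15864 i$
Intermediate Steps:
$L{\left(D \right)} = 4 D$
$F = 8 i$ ($F = 4 \sqrt{-1 - 3} = 4 \sqrt{-4} = 4 \cdot 2 i = 8 i \approx 8.0 i$)
$c{\left(p,a \right)} = - 3 a - 3 p$ ($c{\left(p,a \right)} = - 3 \left(a + p\right) = - 3 a - 3 p$)
$H{\left(z \right)} = \frac{63}{-6 + z}$
$\frac{H{\left(u{\left(4,10 \right)} \right)}}{c{\left(F,-17 \right)}} = \frac{63 \frac{1}{-6 + 3}}{\left(-3\right) \left(-17\right) - 3 \cdot 8 i} = \frac{63 \frac{1}{-3}}{51 - 24 i} = 63 \left(- \frac{1}{3}\right) \frac{51 + 24 i}{3177} = - 21 \frac{51 + 24 i}{3177} = - \frac{7 \left(51 + 24 i\right)}{1059}$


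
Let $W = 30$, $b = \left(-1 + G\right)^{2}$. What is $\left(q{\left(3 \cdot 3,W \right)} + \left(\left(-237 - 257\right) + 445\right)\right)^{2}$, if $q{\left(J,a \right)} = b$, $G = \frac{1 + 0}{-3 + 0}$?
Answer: $\frac{180625}{81} \approx 2229.9$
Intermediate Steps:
$G = - \frac{1}{3}$ ($G = 1 \frac{1}{-3} = 1 \left(- \frac{1}{3}\right) = - \frac{1}{3} \approx -0.33333$)
$b = \frac{16}{9}$ ($b = \left(-1 - \frac{1}{3}\right)^{2} = \left(- \frac{4}{3}\right)^{2} = \frac{16}{9} \approx 1.7778$)
$q{\left(J,a \right)} = \frac{16}{9}$
$\left(q{\left(3 \cdot 3,W \right)} + \left(\left(-237 - 257\right) + 445\right)\right)^{2} = \left(\frac{16}{9} + \left(\left(-237 - 257\right) + 445\right)\right)^{2} = \left(\frac{16}{9} + \left(-494 + 445\right)\right)^{2} = \left(\frac{16}{9} - 49\right)^{2} = \left(- \frac{425}{9}\right)^{2} = \frac{180625}{81}$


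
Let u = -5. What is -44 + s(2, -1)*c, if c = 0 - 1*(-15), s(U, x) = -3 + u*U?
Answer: -239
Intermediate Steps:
s(U, x) = -3 - 5*U
c = 15 (c = 0 + 15 = 15)
-44 + s(2, -1)*c = -44 + (-3 - 5*2)*15 = -44 + (-3 - 10)*15 = -44 - 13*15 = -44 - 195 = -239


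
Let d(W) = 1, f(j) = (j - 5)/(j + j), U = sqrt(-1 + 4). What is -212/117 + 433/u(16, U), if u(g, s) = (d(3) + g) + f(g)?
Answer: 501164/21645 ≈ 23.154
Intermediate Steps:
U = sqrt(3) ≈ 1.7320
f(j) = (-5 + j)/(2*j) (f(j) = (-5 + j)/((2*j)) = (-5 + j)*(1/(2*j)) = (-5 + j)/(2*j))
u(g, s) = 1 + g + (-5 + g)/(2*g) (u(g, s) = (1 + g) + (-5 + g)/(2*g) = 1 + g + (-5 + g)/(2*g))
-212/117 + 433/u(16, U) = -212/117 + 433/(3/2 + 16 - 5/2/16) = -212*1/117 + 433/(3/2 + 16 - 5/2*1/16) = -212/117 + 433/(3/2 + 16 - 5/32) = -212/117 + 433/(555/32) = -212/117 + 433*(32/555) = -212/117 + 13856/555 = 501164/21645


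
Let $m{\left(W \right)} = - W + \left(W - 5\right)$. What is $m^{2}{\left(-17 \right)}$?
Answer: $25$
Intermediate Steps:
$m{\left(W \right)} = -5$ ($m{\left(W \right)} = - W + \left(-5 + W\right) = -5$)
$m^{2}{\left(-17 \right)} = \left(-5\right)^{2} = 25$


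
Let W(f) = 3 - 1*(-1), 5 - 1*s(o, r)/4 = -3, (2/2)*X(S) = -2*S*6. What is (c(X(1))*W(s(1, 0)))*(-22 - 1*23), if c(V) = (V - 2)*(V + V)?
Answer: -60480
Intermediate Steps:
X(S) = -12*S (X(S) = -2*S*6 = -12*S)
c(V) = 2*V*(-2 + V) (c(V) = (-2 + V)*(2*V) = 2*V*(-2 + V))
s(o, r) = 32 (s(o, r) = 20 - 4*(-3) = 20 + 12 = 32)
W(f) = 4 (W(f) = 3 + 1 = 4)
(c(X(1))*W(s(1, 0)))*(-22 - 1*23) = ((2*(-12*1)*(-2 - 12*1))*4)*(-22 - 1*23) = ((2*(-12)*(-2 - 12))*4)*(-22 - 23) = ((2*(-12)*(-14))*4)*(-45) = (336*4)*(-45) = 1344*(-45) = -60480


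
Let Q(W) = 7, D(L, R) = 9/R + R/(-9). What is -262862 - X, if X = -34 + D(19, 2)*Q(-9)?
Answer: -4731443/18 ≈ -2.6286e+5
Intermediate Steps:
D(L, R) = 9/R - R/9 (D(L, R) = 9/R + R*(-1/9) = 9/R - R/9)
X = -73/18 (X = -34 + (9/2 - 1/9*2)*7 = -34 + (9*(1/2) - 2/9)*7 = -34 + (9/2 - 2/9)*7 = -34 + (77/18)*7 = -34 + 539/18 = -73/18 ≈ -4.0556)
-262862 - X = -262862 - 1*(-73/18) = -262862 + 73/18 = -4731443/18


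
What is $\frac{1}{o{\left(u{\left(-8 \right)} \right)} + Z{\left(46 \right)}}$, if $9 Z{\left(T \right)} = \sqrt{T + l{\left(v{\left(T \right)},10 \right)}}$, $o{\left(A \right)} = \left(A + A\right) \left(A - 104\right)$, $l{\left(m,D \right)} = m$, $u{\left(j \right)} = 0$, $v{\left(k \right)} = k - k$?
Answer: $\frac{9 \sqrt{46}}{46} \approx 1.327$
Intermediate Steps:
$v{\left(k \right)} = 0$
$o{\left(A \right)} = 2 A \left(-104 + A\right)$
$Z{\left(T \right)} = \frac{\sqrt{T}}{9}$ ($Z{\left(T \right)} = \frac{\sqrt{T + 0}}{9} = \frac{\sqrt{T}}{9}$)
$\frac{1}{o{\left(u{\left(-8 \right)} \right)} + Z{\left(46 \right)}} = \frac{1}{2 \cdot 0 \left(-104 + 0\right) + \frac{\sqrt{46}}{9}} = \frac{1}{2 \cdot 0 \left(-104\right) + \frac{\sqrt{46}}{9}} = \frac{1}{0 + \frac{\sqrt{46}}{9}} = \frac{1}{\frac{1}{9} \sqrt{46}} = \frac{9 \sqrt{46}}{46}$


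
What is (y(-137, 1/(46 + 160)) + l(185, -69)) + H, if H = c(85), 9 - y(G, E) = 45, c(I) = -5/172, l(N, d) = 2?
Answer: -5853/172 ≈ -34.029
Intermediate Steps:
c(I) = -5/172 (c(I) = -5*1/172 = -5/172)
y(G, E) = -36 (y(G, E) = 9 - 1*45 = 9 - 45 = -36)
H = -5/172 ≈ -0.029070
(y(-137, 1/(46 + 160)) + l(185, -69)) + H = (-36 + 2) - 5/172 = -34 - 5/172 = -5853/172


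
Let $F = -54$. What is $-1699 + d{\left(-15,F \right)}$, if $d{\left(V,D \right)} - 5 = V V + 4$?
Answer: $-1465$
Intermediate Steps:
$d{\left(V,D \right)} = 9 + V^{2}$ ($d{\left(V,D \right)} = 5 + \left(V V + 4\right) = 5 + \left(V^{2} + 4\right) = 5 + \left(4 + V^{2}\right) = 9 + V^{2}$)
$-1699 + d{\left(-15,F \right)} = -1699 + \left(9 + \left(-15\right)^{2}\right) = -1699 + \left(9 + 225\right) = -1699 + 234 = -1465$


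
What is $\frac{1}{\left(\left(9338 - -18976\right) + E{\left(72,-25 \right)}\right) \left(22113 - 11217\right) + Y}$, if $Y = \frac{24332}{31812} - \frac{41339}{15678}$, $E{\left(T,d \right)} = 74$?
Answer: $\frac{56394}{17443546547749} \approx 3.2329 \cdot 10^{-9}$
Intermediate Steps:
$Y = - \frac{105563}{56394}$ ($Y = 24332 \cdot \frac{1}{31812} - \frac{617}{234} = \frac{553}{723} - \frac{617}{234} = - \frac{105563}{56394} \approx -1.8719$)
$\frac{1}{\left(\left(9338 - -18976\right) + E{\left(72,-25 \right)}\right) \left(22113 - 11217\right) + Y} = \frac{1}{\left(\left(9338 - -18976\right) + 74\right) \left(22113 - 11217\right) - \frac{105563}{56394}} = \frac{1}{\left(\left(9338 + 18976\right) + 74\right) 10896 - \frac{105563}{56394}} = \frac{1}{\left(28314 + 74\right) 10896 - \frac{105563}{56394}} = \frac{1}{28388 \cdot 10896 - \frac{105563}{56394}} = \frac{1}{309315648 - \frac{105563}{56394}} = \frac{1}{\frac{17443546547749}{56394}} = \frac{56394}{17443546547749}$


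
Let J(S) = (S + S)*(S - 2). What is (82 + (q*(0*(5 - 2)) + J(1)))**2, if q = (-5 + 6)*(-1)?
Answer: 6400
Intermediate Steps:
J(S) = 2*S*(-2 + S) (J(S) = (2*S)*(-2 + S) = 2*S*(-2 + S))
q = -1 (q = 1*(-1) = -1)
(82 + (q*(0*(5 - 2)) + J(1)))**2 = (82 + (-0*(5 - 2) + 2*1*(-2 + 1)))**2 = (82 + (-0*3 + 2*1*(-1)))**2 = (82 + (-1*0 - 2))**2 = (82 + (0 - 2))**2 = (82 - 2)**2 = 80**2 = 6400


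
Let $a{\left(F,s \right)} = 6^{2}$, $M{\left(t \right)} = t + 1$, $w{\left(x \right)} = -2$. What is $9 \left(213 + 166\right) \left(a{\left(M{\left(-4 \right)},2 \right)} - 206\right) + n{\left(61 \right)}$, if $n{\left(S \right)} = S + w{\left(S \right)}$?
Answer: $-579811$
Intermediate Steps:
$M{\left(t \right)} = 1 + t$
$a{\left(F,s \right)} = 36$
$n{\left(S \right)} = -2 + S$ ($n{\left(S \right)} = S - 2 = -2 + S$)
$9 \left(213 + 166\right) \left(a{\left(M{\left(-4 \right)},2 \right)} - 206\right) + n{\left(61 \right)} = 9 \left(213 + 166\right) \left(36 - 206\right) + \left(-2 + 61\right) = 9 \cdot 379 \left(-170\right) + 59 = 9 \left(-64430\right) + 59 = -579870 + 59 = -579811$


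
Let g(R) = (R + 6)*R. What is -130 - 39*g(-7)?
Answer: -403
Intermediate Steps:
g(R) = R*(6 + R) (g(R) = (6 + R)*R = R*(6 + R))
-130 - 39*g(-7) = -130 - (-273)*(6 - 7) = -130 - (-273)*(-1) = -130 - 39*7 = -130 - 273 = -403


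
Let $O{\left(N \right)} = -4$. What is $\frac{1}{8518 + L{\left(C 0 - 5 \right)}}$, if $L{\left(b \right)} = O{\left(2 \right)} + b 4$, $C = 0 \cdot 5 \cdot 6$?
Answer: $\frac{1}{8494} \approx 0.00011773$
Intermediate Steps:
$C = 0$ ($C = 0 \cdot 6 = 0$)
$L{\left(b \right)} = -4 + 4 b$ ($L{\left(b \right)} = -4 + b 4 = -4 + 4 b$)
$\frac{1}{8518 + L{\left(C 0 - 5 \right)}} = \frac{1}{8518 + \left(-4 + 4 \left(0 \cdot 0 - 5\right)\right)} = \frac{1}{8518 + \left(-4 + 4 \left(0 - 5\right)\right)} = \frac{1}{8518 + \left(-4 + 4 \left(-5\right)\right)} = \frac{1}{8518 - 24} = \frac{1}{8494}$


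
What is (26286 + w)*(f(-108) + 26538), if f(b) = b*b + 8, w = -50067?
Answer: -908672010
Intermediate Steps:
f(b) = 8 + b² (f(b) = b² + 8 = 8 + b²)
(26286 + w)*(f(-108) + 26538) = (26286 - 50067)*((8 + (-108)²) + 26538) = -23781*((8 + 11664) + 26538) = -23781*(11672 + 26538) = -23781*38210 = -908672010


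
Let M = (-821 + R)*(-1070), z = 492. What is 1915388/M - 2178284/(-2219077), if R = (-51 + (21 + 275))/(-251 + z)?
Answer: 371235264504299/117305469715560 ≈ 3.1647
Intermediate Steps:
R = 245/241 (R = (-51 + (21 + 275))/(-251 + 492) = (-51 + 296)/241 = 245*(1/241) = 245/241 ≈ 1.0166)
M = 211449120/241 (M = (-821 + 245/241)*(-1070) = -197616/241*(-1070) = 211449120/241 ≈ 8.7738e+5)
1915388/M - 2178284/(-2219077) = 1915388/(211449120/241) - 2178284/(-2219077) = 1915388*(241/211449120) - 2178284*(-1/2219077) = 115402127/52862280 + 2178284/2219077 = 371235264504299/117305469715560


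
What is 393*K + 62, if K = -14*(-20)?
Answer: 110102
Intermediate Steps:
K = 280
393*K + 62 = 393*280 + 62 = 110040 + 62 = 110102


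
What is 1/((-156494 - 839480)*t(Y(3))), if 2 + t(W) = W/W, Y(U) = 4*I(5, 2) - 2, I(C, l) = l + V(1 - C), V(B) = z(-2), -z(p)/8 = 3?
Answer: 1/995974 ≈ 1.0040e-6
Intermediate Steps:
z(p) = -24 (z(p) = -8*3 = -24)
V(B) = -24
I(C, l) = -24 + l (I(C, l) = l - 24 = -24 + l)
Y(U) = -90 (Y(U) = 4*(-24 + 2) - 2 = 4*(-22) - 2 = -88 - 2 = -90)
t(W) = -1 (t(W) = -2 + W/W = -2 + 1 = -1)
1/((-156494 - 839480)*t(Y(3))) = 1/(-156494 - 839480*(-1)) = -1/(-995974) = -1/995974*(-1) = 1/995974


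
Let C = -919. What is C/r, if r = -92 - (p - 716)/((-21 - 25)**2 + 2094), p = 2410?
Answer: 1934495/194507 ≈ 9.9456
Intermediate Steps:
r = -194507/2105 (r = -92 - (2410 - 716)/((-21 - 25)**2 + 2094) = -92 - 1694/((-46)**2 + 2094) = -92 - 1694/(2116 + 2094) = -92 - 1694/4210 = -92 - 1*847/2105 = -92 - 847/2105 = -194507/2105 ≈ -92.402)
C/r = -919/(-194507/2105) = -919*(-2105/194507) = 1934495/194507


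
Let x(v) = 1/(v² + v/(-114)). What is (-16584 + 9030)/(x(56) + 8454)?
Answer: -450027032/503644251 ≈ -0.89354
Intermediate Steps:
x(v) = 1/(v² - v/114) (x(v) = 1/(v² + v*(-1/114)) = 1/(v² - v/114))
(-16584 + 9030)/(x(56) + 8454) = (-16584 + 9030)/(114/(56*(-1 + 114*56)) + 8454) = -7554/(114*(1/56)/(-1 + 6384) + 8454) = -7554/(114*(1/56)/6383 + 8454) = -7554/(114*(1/56)*(1/6383) + 8454) = -7554/(57/178724 + 8454) = -7554/1510932753/178724 = -7554*178724/1510932753 = -450027032/503644251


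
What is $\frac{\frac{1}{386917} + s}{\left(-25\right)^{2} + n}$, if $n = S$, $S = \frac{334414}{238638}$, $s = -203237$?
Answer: $- \frac{4691375512643316}{14459394341347} \approx -324.45$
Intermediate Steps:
$S = \frac{167207}{119319}$ ($S = 334414 \cdot \frac{1}{238638} = \frac{167207}{119319} \approx 1.4013$)
$n = \frac{167207}{119319} \approx 1.4013$
$\frac{\frac{1}{386917} + s}{\left(-25\right)^{2} + n} = \frac{\frac{1}{386917} - 203237}{\left(-25\right)^{2} + \frac{167207}{119319}} = \frac{\frac{1}{386917} - 203237}{625 + \frac{167207}{119319}} = - \frac{78635850328}{386917 \cdot \frac{74741582}{119319}} = \left(- \frac{78635850328}{386917}\right) \frac{119319}{74741582} = - \frac{4691375512643316}{14459394341347}$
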